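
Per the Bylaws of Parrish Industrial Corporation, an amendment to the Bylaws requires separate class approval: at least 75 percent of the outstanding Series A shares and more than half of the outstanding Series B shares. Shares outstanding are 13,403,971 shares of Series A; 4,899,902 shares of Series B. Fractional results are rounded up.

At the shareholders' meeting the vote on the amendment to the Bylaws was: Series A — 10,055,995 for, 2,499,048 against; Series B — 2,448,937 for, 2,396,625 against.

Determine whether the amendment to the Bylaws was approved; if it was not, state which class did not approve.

Series A: 3/4 of 13403971 = 10052978.25, rounded up to 10052979; 10,052,979 required, 10,055,995 in favor — approved.
Series B: a majority of 4899902 is 2449952; 2,449,952 required, 2,448,937 in favor — not approved.

Not approved — the Series B shares did not give the required vote.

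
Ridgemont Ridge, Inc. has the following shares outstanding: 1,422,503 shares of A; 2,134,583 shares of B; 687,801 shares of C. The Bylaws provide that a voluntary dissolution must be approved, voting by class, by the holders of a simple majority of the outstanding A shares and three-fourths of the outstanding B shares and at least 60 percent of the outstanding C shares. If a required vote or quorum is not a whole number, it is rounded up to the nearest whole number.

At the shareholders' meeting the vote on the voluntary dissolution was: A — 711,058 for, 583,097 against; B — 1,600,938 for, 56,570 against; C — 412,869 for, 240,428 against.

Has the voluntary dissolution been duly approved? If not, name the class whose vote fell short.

A: a majority of 1422503 is 711252; 711,252 required, 711,058 in favor — not approved.
B: 3/4 of 2134583 = 1600937.25, rounded up to 1600938; 1,600,938 required, 1,600,938 in favor — approved.
C: 3/5 of 687801 = 412680.60, rounded up to 412681; 412,681 required, 412,869 in favor — approved.

Not approved — the A shares did not give the required vote.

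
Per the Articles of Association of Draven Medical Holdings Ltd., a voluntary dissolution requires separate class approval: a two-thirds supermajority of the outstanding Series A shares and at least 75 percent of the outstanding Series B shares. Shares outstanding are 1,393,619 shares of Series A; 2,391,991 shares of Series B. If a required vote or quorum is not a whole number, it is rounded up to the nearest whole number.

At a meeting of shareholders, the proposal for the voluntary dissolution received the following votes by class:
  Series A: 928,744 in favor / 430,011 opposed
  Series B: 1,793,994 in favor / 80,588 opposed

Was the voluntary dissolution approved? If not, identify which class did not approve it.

Series A: 2/3 of 1393619 = 929079.33, rounded up to 929080; 929,080 required, 928,744 in favor — not approved.
Series B: 3/4 of 2391991 = 1793993.25, rounded up to 1793994; 1,793,994 required, 1,793,994 in favor — approved.

Not approved — the Series A shares did not give the required vote.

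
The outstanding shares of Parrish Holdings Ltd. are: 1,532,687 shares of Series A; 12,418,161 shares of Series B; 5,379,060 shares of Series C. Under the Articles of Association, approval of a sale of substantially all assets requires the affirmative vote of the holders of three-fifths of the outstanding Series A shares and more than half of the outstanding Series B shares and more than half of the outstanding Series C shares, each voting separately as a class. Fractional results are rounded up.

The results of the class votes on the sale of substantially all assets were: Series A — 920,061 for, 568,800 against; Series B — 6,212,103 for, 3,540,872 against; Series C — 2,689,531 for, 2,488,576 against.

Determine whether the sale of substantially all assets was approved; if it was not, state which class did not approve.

Series A: 3/5 of 1532687 = 919612.20, rounded up to 919613; 919,613 required, 920,061 in favor — approved.
Series B: a majority of 12418161 is 6209081; 6,209,081 required, 6,212,103 in favor — approved.
Series C: a majority of 5379060 is 2689531; 2,689,531 required, 2,689,531 in favor — approved.

Approved — every class gave the required vote.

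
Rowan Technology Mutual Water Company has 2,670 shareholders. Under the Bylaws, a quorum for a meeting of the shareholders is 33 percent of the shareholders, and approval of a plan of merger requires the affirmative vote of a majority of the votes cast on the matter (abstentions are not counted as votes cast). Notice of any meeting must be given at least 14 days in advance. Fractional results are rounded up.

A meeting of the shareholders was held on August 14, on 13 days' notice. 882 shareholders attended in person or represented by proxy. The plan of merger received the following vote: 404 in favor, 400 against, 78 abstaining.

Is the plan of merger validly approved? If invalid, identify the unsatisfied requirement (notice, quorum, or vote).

Invalid — notice requirement not satisfied.

Notice: 13 days given; 14 required. Not satisfied.
Quorum: 33% of 2,670 = 881.10, rounded up to 882; 882 present. Satisfied.
Vote: requires a majority of the votes cast (882 − 78 abstaining = 804); a majority of 804 is 403, so 403 needed; 404 in favor. Satisfied.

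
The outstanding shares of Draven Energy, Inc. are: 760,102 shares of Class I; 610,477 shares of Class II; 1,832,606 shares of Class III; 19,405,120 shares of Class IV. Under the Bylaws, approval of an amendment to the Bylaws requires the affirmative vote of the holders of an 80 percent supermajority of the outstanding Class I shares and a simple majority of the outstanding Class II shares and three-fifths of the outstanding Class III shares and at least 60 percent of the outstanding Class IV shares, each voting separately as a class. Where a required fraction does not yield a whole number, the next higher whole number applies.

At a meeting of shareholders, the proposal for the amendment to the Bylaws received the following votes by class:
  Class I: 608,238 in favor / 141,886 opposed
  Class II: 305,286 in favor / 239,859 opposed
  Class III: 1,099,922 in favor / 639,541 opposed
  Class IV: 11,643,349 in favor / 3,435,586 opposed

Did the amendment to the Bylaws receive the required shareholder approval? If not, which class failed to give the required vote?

Approved — every class gave the required vote.

Class I: 4/5 of 760102 = 608081.60, rounded up to 608082; 608,082 required, 608,238 in favor — approved.
Class II: a majority of 610477 is 305239; 305,239 required, 305,286 in favor — approved.
Class III: 3/5 of 1832606 = 1099563.60, rounded up to 1099564; 1,099,564 required, 1,099,922 in favor — approved.
Class IV: 3/5 of 19405120 = 11643072; 11,643,072 required, 11,643,349 in favor — approved.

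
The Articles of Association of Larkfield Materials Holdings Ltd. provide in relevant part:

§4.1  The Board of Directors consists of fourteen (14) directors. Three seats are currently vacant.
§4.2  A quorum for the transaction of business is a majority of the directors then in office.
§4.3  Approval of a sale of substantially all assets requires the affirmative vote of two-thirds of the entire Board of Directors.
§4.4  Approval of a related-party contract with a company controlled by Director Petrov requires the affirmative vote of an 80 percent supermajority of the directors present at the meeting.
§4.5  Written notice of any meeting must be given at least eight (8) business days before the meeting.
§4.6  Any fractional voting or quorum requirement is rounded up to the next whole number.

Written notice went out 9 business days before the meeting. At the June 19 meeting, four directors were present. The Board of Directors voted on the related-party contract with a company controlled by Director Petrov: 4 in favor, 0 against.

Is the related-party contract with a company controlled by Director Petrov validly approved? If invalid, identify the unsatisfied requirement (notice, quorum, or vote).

Notice: 9 business days given; 8 required (9 ≥ 8). Satisfied.
Quorum: 4 present; quorum is 6. Not satisfied.
Vote: the related-party contract with a company controlled by Director Petrov requires four-fifths of the directors present (4). 4/5 of 4 = 3.20, rounded up to 4, so 4 affirmative votes are needed; 4 voted in favor. Satisfied. (Moot — without a quorum no business can be validly transacted.)

Invalid — quorum requirement not satisfied.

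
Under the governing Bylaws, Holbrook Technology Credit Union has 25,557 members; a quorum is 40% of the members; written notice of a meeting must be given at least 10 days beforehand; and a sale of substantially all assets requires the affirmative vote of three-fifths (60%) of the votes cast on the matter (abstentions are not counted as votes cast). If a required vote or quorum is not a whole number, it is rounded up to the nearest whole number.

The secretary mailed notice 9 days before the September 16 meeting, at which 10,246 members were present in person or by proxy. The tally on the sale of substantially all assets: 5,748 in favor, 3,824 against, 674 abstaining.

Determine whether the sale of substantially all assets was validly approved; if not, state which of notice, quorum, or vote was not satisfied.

Invalid — notice requirement not satisfied.

Notice: 9 days given; 10 required. Not satisfied.
Quorum: 40% of 25,557 = 10,222.80, rounded up to 10,223; 10,246 present. Satisfied.
Vote: requires three-fifths of the votes cast (10,246 − 674 abstaining = 9,572); 3/5 of 9572 = 5743.20, rounded up to 5744, so 5,744 needed; 5,748 in favor. Satisfied.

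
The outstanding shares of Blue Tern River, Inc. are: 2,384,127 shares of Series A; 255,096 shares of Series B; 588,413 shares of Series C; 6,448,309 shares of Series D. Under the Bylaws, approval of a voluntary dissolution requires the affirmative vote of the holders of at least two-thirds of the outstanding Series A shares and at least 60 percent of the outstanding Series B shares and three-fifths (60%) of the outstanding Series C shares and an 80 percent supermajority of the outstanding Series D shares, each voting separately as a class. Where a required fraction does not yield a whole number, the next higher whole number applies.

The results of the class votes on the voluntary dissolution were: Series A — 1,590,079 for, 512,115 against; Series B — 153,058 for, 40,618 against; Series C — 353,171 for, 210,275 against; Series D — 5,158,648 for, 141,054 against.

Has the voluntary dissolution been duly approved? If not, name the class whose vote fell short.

Approved — every class gave the required vote.

Series A: 2/3 of 2384127 = 1589418; 1,589,418 required, 1,590,079 in favor — approved.
Series B: 3/5 of 255096 = 153057.60, rounded up to 153058; 153,058 required, 153,058 in favor — approved.
Series C: 3/5 of 588413 = 353047.80, rounded up to 353048; 353,048 required, 353,171 in favor — approved.
Series D: 4/5 of 6448309 = 5158647.20, rounded up to 5158648; 5,158,648 required, 5,158,648 in favor — approved.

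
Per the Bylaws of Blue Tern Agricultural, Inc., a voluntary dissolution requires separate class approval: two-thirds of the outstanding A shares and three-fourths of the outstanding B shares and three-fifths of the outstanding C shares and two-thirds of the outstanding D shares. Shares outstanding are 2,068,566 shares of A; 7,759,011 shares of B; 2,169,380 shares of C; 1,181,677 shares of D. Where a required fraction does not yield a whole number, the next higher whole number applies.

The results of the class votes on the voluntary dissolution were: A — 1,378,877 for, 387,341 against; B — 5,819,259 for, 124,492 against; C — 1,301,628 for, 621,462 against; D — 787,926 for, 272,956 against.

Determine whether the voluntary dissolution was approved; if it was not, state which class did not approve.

Not approved — the A shares did not give the required vote.

A: 2/3 of 2068566 = 1379044; 1,379,044 required, 1,378,877 in favor — not approved.
B: 3/4 of 7759011 = 5819258.25, rounded up to 5819259; 5,819,259 required, 5,819,259 in favor — approved.
C: 3/5 of 2169380 = 1301628; 1,301,628 required, 1,301,628 in favor — approved.
D: 2/3 of 1181677 = 787784.67, rounded up to 787785; 787,785 required, 787,926 in favor — approved.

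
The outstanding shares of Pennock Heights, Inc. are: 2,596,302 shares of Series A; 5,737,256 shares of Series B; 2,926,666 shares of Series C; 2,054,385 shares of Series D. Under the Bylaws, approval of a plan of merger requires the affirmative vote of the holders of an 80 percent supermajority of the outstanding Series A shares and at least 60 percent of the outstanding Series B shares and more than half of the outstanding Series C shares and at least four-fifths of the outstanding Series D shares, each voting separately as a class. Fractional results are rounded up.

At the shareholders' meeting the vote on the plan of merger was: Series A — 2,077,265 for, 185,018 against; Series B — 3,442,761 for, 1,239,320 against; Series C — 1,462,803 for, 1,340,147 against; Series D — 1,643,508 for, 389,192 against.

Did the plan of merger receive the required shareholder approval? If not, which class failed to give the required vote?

Series A: 4/5 of 2596302 = 2077041.60, rounded up to 2077042; 2,077,042 required, 2,077,265 in favor — approved.
Series B: 3/5 of 5737256 = 3442353.60, rounded up to 3442354; 3,442,354 required, 3,442,761 in favor — approved.
Series C: a majority of 2926666 is 1463334; 1,463,334 required, 1,462,803 in favor — not approved.
Series D: 4/5 of 2054385 = 1643508; 1,643,508 required, 1,643,508 in favor — approved.

Not approved — the Series C shares did not give the required vote.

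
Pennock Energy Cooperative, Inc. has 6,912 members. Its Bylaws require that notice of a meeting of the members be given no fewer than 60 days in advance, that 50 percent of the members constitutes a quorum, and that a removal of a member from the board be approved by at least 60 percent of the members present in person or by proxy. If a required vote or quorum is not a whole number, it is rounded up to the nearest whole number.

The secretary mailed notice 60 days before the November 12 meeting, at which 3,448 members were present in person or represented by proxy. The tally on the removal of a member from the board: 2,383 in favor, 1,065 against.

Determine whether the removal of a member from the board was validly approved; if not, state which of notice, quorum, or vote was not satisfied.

Notice: 60 days given; 60 required. Satisfied.
Quorum: 50% of 6,912 = 3,456; 3,448 present. Not satisfied.
Vote: requires three-fifths of those present (3,448); 3/5 of 3448 = 2068.80, rounded up to 2069, so 2,069 needed; 2,383 in favor. Satisfied.

Invalid — quorum requirement not satisfied.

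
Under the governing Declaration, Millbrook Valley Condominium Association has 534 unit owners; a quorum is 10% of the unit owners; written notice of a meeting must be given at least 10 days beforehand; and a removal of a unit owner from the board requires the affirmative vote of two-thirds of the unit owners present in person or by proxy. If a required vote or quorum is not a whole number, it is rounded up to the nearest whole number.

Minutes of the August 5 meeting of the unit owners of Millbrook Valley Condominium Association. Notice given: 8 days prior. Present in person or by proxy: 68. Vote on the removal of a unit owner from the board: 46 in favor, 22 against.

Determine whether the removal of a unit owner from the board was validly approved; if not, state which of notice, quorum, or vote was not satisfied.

Notice: 8 days given; 10 required. Not satisfied.
Quorum: 10% of 534 = 53.40, rounded up to 54; 68 present. Satisfied.
Vote: requires two-thirds of those present (68); 2/3 of 68 = 45.33, rounded up to 46, so 46 needed; 46 in favor. Satisfied.

Invalid — notice requirement not satisfied.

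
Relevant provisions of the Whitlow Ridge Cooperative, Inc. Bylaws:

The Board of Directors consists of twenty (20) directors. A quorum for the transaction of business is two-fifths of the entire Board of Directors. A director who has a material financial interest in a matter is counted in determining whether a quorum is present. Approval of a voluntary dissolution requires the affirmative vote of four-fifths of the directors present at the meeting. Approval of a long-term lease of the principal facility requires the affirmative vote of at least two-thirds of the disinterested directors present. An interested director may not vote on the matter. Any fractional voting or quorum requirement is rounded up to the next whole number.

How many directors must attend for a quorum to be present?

8

2/5 of 20 = 8.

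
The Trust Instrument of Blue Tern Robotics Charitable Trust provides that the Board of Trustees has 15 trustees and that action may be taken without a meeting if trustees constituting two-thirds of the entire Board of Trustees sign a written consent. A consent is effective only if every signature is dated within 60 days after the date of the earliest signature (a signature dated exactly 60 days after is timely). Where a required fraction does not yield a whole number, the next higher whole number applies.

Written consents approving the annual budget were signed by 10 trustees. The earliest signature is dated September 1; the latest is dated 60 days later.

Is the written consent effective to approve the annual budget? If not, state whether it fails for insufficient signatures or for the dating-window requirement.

Signatures required: two-thirds of 15 — 2/3 of 15 = 10, so 10 needed; 10 signed. Sufficient.
Dating window: the latest signature is 60 days after the earliest; the limit is 60 days. Within the window.

Effective — both the signature and dating-window requirements are satisfied.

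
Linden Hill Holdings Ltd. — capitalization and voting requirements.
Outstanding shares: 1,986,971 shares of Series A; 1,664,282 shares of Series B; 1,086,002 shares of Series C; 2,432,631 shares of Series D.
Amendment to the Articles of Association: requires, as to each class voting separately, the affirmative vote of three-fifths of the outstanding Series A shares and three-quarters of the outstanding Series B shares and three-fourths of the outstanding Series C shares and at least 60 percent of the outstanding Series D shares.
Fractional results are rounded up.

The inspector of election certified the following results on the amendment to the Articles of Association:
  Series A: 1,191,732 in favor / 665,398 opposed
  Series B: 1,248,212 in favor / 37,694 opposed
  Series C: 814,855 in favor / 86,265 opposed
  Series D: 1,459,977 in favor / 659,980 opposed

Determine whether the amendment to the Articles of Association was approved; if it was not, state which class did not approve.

Series A: 3/5 of 1986971 = 1192182.60, rounded up to 1192183; 1,192,183 required, 1,191,732 in favor — not approved.
Series B: 3/4 of 1664282 = 1248211.50, rounded up to 1248212; 1,248,212 required, 1,248,212 in favor — approved.
Series C: 3/4 of 1086002 = 814501.50, rounded up to 814502; 814,502 required, 814,855 in favor — approved.
Series D: 3/5 of 2432631 = 1459578.60, rounded up to 1459579; 1,459,579 required, 1,459,977 in favor — approved.

Not approved — the Series A shares did not give the required vote.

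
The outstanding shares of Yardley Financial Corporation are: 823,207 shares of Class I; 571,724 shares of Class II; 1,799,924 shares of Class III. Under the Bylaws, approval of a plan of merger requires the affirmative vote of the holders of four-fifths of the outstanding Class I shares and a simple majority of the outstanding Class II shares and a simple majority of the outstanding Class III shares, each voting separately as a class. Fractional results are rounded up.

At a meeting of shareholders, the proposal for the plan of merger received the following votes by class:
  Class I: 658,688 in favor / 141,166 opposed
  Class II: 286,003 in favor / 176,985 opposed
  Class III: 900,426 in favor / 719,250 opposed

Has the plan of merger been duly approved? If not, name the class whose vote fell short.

Class I: 4/5 of 823207 = 658565.60, rounded up to 658566; 658,566 required, 658,688 in favor — approved.
Class II: a majority of 571724 is 285863; 285,863 required, 286,003 in favor — approved.
Class III: a majority of 1799924 is 899963; 899,963 required, 900,426 in favor — approved.

Approved — every class gave the required vote.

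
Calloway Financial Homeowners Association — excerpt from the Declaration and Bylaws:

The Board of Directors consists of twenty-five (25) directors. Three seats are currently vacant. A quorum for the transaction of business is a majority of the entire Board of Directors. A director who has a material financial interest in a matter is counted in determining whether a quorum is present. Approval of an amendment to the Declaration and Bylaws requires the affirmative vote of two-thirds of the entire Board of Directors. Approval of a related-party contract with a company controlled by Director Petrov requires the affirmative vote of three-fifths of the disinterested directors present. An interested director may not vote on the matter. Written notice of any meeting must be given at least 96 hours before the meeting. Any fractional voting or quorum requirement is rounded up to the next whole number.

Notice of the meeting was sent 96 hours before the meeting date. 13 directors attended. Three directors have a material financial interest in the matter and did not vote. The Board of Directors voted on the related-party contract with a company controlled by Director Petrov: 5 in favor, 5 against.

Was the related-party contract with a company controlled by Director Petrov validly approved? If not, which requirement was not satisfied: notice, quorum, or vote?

Invalid — vote requirement not satisfied.

Notice: 96 hours given; 96 required (96 ≥ 96). Satisfied.
Quorum: 13 present (interested directors count toward quorum); quorum is 13. Satisfied.
Vote: the related-party contract with a company controlled by Director Petrov requires three-fifths of the disinterested directors present (13 − 3 = 10). 3/5 of 10 = 6, so 6 affirmative votes are needed; 5 voted in favor. Not satisfied.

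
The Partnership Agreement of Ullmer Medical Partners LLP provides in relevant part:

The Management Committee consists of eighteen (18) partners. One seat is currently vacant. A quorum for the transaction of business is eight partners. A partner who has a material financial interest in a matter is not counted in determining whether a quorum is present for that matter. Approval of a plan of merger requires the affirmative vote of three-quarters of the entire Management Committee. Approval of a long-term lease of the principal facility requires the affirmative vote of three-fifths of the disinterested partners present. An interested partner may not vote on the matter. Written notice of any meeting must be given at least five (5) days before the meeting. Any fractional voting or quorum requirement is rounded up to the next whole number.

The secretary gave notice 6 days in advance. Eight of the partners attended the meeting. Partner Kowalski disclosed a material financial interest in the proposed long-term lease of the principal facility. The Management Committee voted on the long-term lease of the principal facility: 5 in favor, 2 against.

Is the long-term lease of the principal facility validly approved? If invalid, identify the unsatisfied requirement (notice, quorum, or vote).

Invalid — quorum requirement not satisfied.

Notice: 6 days given; 5 required (6 ≥ 5). Satisfied.
Quorum: 8 present, but the 1 interested partner does not count, leaving 7. Quorum is 8. Not satisfied.
Vote: the long-term lease of the principal facility requires three-fifths of the disinterested partners present (8 − 1 = 7). 3/5 of 7 = 4.20, rounded up to 5, so 5 affirmative votes are needed; 5 voted in favor. Satisfied. (Moot — without a quorum no business can be validly transacted.)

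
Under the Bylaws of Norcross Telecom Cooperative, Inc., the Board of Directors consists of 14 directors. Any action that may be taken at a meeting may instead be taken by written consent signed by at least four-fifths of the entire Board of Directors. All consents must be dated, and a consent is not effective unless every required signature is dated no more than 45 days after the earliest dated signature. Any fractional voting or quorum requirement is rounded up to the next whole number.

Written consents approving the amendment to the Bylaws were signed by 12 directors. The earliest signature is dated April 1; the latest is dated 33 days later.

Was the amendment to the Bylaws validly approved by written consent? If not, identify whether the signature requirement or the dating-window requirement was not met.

Effective — both the signature and dating-window requirements are satisfied.

Signatures required: at least four-fifths of 14 — 4/5 of 14 = 11.20, rounded up to 12, so 12 needed; 12 signed. Sufficient.
Dating window: the latest signature is 33 days after the earliest; the limit is 45 days. Within the window.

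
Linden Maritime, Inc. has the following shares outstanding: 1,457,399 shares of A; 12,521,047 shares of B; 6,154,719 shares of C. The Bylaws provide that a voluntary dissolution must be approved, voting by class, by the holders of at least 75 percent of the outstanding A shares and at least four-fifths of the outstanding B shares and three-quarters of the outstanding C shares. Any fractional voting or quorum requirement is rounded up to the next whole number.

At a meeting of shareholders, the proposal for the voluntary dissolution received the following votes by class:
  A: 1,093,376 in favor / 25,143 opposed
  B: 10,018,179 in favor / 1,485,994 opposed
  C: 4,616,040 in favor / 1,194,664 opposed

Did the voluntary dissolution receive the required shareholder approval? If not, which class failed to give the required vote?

A: 3/4 of 1457399 = 1093049.25, rounded up to 1093050; 1,093,050 required, 1,093,376 in favor — approved.
B: 4/5 of 12521047 = 10016837.60, rounded up to 10016838; 10,016,838 required, 10,018,179 in favor — approved.
C: 3/4 of 6154719 = 4616039.25, rounded up to 4616040; 4,616,040 required, 4,616,040 in favor — approved.

Approved — every class gave the required vote.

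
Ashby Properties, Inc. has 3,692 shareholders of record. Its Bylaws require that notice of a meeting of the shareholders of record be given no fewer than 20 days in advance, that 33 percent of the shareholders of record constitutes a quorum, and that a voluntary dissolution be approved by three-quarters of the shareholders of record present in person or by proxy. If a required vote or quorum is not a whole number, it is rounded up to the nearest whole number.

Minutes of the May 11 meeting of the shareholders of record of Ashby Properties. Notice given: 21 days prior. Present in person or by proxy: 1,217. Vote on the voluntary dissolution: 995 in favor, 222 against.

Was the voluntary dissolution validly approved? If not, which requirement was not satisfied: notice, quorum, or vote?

Notice: 21 days given; 20 required. Satisfied.
Quorum: 33% of 3,692 = 1,218.36, rounded up to 1,219; 1,217 present. Not satisfied.
Vote: requires three-fourths of those present (1,217); 3/4 of 1217 = 912.75, rounded up to 913, so 913 needed; 995 in favor. Satisfied.

Invalid — quorum requirement not satisfied.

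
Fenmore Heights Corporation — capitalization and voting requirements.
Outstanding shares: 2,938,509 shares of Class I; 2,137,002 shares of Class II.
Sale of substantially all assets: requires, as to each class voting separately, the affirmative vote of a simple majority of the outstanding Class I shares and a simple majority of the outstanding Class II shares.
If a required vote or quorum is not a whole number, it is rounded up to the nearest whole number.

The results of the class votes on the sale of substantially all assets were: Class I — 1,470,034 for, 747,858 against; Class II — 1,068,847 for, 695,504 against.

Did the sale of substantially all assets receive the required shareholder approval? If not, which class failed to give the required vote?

Approved — every class gave the required vote.

Class I: a majority of 2938509 is 1469255; 1,469,255 required, 1,470,034 in favor — approved.
Class II: a majority of 2137002 is 1068502; 1,068,502 required, 1,068,847 in favor — approved.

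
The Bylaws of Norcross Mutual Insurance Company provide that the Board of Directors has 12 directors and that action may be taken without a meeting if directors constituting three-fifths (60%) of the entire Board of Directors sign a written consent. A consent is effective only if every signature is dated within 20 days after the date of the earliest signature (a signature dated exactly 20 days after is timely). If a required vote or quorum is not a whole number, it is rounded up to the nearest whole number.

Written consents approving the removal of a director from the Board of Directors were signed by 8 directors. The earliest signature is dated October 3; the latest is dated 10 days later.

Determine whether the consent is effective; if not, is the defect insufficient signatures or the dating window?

Signatures required: three-fifths (60%) of 12 — 3/5 of 12 = 7.20, rounded up to 8, so 8 needed; 8 signed. Sufficient.
Dating window: the latest signature is 10 days after the earliest; the limit is 20 days. Within the window.

Effective — both the signature and dating-window requirements are satisfied.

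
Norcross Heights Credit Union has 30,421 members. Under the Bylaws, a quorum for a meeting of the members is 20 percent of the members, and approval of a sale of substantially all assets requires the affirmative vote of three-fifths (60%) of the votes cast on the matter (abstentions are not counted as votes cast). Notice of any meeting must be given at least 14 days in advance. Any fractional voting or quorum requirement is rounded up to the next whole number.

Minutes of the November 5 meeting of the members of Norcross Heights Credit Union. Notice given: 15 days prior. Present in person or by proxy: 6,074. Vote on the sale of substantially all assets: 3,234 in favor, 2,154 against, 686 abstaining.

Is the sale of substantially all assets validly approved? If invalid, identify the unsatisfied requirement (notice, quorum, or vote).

Invalid — quorum requirement not satisfied.

Notice: 15 days given; 14 required. Satisfied.
Quorum: 20% of 30,421 = 6,084.20, rounded up to 6,085; 6,074 present. Not satisfied.
Vote: requires three-fifths of the votes cast (6,074 − 686 abstaining = 5,388); 3/5 of 5388 = 3232.80, rounded up to 3233, so 3,233 needed; 3,234 in favor. Satisfied.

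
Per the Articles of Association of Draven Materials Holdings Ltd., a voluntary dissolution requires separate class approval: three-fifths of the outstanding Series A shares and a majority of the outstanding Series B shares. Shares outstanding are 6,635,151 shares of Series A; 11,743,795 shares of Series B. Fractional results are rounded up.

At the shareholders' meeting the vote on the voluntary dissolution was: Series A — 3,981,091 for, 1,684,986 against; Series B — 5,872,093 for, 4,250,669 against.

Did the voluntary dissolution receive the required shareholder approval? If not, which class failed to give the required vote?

Series A: 3/5 of 6635151 = 3981090.60, rounded up to 3981091; 3,981,091 required, 3,981,091 in favor — approved.
Series B: a majority of 11743795 is 5871898; 5,871,898 required, 5,872,093 in favor — approved.

Approved — every class gave the required vote.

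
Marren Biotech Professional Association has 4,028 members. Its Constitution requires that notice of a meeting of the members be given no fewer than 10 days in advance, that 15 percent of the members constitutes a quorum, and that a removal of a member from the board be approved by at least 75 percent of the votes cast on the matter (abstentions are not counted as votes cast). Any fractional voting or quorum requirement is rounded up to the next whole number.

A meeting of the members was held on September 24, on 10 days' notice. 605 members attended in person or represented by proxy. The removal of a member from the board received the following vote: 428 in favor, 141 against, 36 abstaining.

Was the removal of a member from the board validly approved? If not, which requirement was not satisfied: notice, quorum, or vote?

Notice: 10 days given; 10 required. Satisfied.
Quorum: 15% of 4,028 = 604.20, rounded up to 605; 605 present. Satisfied.
Vote: requires three-fourths of the votes cast (605 − 36 abstaining = 569); 3/4 of 569 = 426.75, rounded up to 427, so 427 needed; 428 in favor. Satisfied.

Valid — all requirements satisfied.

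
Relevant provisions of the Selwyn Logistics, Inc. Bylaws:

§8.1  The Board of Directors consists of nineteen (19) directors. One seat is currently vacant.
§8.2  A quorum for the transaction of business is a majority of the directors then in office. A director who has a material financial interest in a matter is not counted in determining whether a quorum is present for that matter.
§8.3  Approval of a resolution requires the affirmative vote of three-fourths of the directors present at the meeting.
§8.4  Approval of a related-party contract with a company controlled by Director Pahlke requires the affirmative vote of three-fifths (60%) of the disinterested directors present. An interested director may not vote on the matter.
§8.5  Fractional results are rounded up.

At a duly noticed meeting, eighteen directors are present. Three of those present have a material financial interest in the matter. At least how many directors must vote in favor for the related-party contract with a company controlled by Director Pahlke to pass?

The related-party contract with a company controlled by Director Pahlke requires three-fifths of the disinterested directors present (18 − 3 = 15).
3/5 of 15 = 9.

9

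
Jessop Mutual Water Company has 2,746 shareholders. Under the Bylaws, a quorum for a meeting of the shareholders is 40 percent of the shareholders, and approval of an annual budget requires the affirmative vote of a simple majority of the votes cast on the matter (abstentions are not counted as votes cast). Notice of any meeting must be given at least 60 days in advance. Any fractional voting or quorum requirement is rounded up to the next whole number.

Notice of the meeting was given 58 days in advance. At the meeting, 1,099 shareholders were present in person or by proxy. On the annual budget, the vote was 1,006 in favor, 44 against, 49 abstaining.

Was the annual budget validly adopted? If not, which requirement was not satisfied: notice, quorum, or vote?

Invalid — notice requirement not satisfied.

Notice: 58 days given; 60 required. Not satisfied.
Quorum: 40% of 2,746 = 1,098.40, rounded up to 1,099; 1,099 present. Satisfied.
Vote: requires a majority of the votes cast (1,099 − 49 abstaining = 1,050); a majority of 1050 is 526, so 526 needed; 1,006 in favor. Satisfied.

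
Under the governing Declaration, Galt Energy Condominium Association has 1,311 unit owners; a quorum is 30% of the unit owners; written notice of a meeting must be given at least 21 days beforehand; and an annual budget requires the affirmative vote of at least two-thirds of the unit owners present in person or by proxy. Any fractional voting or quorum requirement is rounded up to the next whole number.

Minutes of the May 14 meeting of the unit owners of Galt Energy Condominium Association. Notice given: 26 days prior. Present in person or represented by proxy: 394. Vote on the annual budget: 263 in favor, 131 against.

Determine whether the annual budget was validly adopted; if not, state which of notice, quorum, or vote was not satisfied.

Valid — all requirements satisfied.

Notice: 26 days given; 21 required. Satisfied.
Quorum: 30% of 1,311 = 393.30, rounded up to 394; 394 present. Satisfied.
Vote: requires two-thirds of those present (394); 2/3 of 394 = 262.67, rounded up to 263, so 263 needed; 263 in favor. Satisfied.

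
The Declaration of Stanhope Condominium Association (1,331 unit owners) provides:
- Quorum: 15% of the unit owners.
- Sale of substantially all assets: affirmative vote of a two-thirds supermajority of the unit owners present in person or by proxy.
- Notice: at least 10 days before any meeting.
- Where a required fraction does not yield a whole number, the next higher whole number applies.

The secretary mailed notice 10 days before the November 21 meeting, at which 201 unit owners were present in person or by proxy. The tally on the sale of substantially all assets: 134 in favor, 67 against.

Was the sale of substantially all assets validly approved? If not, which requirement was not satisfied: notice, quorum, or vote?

Valid — all requirements satisfied.

Notice: 10 days given; 10 required. Satisfied.
Quorum: 15% of 1,331 = 199.65, rounded up to 200; 201 present. Satisfied.
Vote: requires two-thirds of those present (201); 2/3 of 201 = 134, so 134 needed; 134 in favor. Satisfied.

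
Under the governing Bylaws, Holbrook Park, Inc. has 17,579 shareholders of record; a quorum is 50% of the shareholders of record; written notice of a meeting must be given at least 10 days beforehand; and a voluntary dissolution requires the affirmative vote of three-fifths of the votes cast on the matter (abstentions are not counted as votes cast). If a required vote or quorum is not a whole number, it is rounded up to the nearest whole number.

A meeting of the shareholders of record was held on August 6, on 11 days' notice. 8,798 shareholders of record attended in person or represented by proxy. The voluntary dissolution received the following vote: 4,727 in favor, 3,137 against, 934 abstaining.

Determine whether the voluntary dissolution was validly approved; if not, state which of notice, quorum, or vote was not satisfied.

Valid — all requirements satisfied.

Notice: 11 days given; 10 required. Satisfied.
Quorum: 50% of 17,579 = 8,789.50, rounded up to 8,790; 8,798 present. Satisfied.
Vote: requires three-fifths of the votes cast (8,798 − 934 abstaining = 7,864); 3/5 of 7864 = 4718.40, rounded up to 4719, so 4,719 needed; 4,727 in favor. Satisfied.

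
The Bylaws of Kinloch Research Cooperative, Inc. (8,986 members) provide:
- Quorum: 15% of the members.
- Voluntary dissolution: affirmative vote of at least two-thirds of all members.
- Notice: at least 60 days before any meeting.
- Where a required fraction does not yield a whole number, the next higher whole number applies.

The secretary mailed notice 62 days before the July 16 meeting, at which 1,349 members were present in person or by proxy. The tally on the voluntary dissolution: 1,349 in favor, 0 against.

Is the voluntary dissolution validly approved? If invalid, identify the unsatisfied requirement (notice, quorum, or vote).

Notice: 62 days given; 60 required. Satisfied.
Quorum: 15% of 8,986 = 1,347.90, rounded up to 1,348; 1,349 present. Satisfied.
Vote: requires two-thirds of all members (8,986); 2/3 of 8986 = 5990.67, rounded up to 5991, so 5,991 needed; 1,349 in favor. Not satisfied.

Invalid — vote requirement not satisfied.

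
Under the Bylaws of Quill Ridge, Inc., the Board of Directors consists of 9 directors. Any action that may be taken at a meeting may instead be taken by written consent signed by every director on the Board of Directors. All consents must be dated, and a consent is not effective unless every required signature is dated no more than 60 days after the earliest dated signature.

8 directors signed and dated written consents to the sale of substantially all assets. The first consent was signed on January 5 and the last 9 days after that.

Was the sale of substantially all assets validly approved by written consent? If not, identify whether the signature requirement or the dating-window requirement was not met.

Signatures required: the unanimous vote of 9 — unanimous means all 9, so 9 needed; 8 signed. Insufficient.
Dating window: the latest signature is 9 days after the earliest; the limit is 60 days. Within the window.

Not effective — insufficient signatures.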